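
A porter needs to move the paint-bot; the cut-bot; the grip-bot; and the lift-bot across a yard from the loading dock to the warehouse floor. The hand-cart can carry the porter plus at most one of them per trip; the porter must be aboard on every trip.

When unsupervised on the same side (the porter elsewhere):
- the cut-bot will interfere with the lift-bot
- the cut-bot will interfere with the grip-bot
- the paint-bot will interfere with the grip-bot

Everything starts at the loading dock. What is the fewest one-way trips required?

impossible

Whatever the first load, the items left behind include a forbidden pair without the porter. No opening move is safe, so no plan exists.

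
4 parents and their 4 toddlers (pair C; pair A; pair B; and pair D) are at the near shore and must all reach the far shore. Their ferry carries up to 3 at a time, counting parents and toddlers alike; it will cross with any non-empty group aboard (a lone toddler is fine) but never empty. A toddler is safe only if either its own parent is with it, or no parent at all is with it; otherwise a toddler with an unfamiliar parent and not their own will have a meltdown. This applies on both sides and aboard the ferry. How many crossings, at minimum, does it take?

9

Counting alone: each trip to the far shore takes at most 3 across and each return brings at least 1 back, so after t trips out (and t−1 returns) at most 3t − (t−1) of the 8 are across; that first reaches 8 at t = 4, so at least 7 crossings are needed.
The safety rule pushes this higher. Following every safe sequence of crossings, the most of the 8 that can be at the far shore as the ferry arrives there on crossing 7 is 7 — never all 8.
So no plan with fewer than 9 crossings exists, and this one achieves 9:
1. parent C and toddler C cross → the far shore.
2. parent C crosses ← the near shore.
3. parent A, parent C, and toddler A cross → the far shore.
4. parent C and toddler C cross ← the near shore.
5. parent B, parent C, and parent D cross → the far shore.
6. toddler A crosses ← the near shore.
7. toddler A and toddler C cross → the far shore.
8. toddler C crosses ← the near shore.
9. toddler B, toddler C, and toddler D cross → the far shore.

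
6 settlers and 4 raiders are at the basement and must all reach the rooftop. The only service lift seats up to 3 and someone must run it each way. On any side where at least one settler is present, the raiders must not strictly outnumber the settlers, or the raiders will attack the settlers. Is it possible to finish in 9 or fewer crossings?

Yes — this plan uses 9 crossings (≤ 9):
1. 2 raiders → the rooftop.  (the basement: 6S 2R; the rooftop: 0S 2R)
2. 1 raider ← the basement.  (the basement: 6S 3R; the rooftop: 0S 1R)
3. 3 raiders → the rooftop.  (the basement: 6S 0R; the rooftop: 0S 4R)
4. 1 raider ← the basement.  (the basement: 6S 1R; the rooftop: 0S 3R)
5. 3 settlers → the rooftop.  (the basement: 3S 1R; the rooftop: 3S 3R)
6. 1 raider ← the basement.  (the basement: 3S 2R; the rooftop: 3S 2R)
7. 1 settler and 2 raiders → the rooftop.  (the basement: 2S 0R; the rooftop: 4S 4R)
8. 1 raider ← the basement.  (the basement: 2S 1R; the rooftop: 4S 3R)
9. 2 settlers and 1 raider → the rooftop.  (the basement: 0S 0R; the rooftop: 6S 4R)

Yes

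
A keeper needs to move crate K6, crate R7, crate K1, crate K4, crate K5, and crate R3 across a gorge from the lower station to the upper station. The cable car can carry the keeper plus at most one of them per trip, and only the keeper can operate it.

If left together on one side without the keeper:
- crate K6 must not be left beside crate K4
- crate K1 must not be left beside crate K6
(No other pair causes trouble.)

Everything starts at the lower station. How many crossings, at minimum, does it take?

Counting alone: the keeper can take at most 1 across per trip to the upper station, so moving all 6 needs at least 6 loaded trips out, with a return between consecutive ones — at least 11 crossings.
The safety rule pushes this higher. Following every safe sequence of crossings, the most of the 6 that can be at the upper station as the cable car arrives there on crossing 11 is 5 — never all 6.
So no plan with fewer than 13 crossings exists, and this one achieves 13:
1. Keeper goes to the upper station with crate K6.
2. Keeper goes back to the lower station alone.
3. Keeper goes to the upper station with crate R7.
4. Keeper goes back to the lower station alone.
5. Keeper goes to the upper station with crate K1.
6. Keeper goes back to the lower station with crate K6.
7. Keeper goes to the upper station with crate K4.
8. Keeper goes back to the lower station alone.
9. Keeper goes to the upper station with crate K5.
10. Keeper goes back to the lower station alone.
11. Keeper goes to the upper station with crate R3.
12. Keeper goes back to the lower station alone.
13. Keeper goes to the upper station with crate K6.

13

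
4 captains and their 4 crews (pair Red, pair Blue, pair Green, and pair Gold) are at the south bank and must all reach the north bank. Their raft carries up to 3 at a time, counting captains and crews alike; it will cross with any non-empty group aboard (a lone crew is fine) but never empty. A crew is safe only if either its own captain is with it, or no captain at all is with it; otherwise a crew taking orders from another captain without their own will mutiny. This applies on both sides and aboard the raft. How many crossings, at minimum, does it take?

Counting alone: each trip to the north bank takes at most 3 across and each return brings at least 1 back, so after t trips out (and t−1 returns) at most 3t − (t−1) of the 8 are across; that first reaches 8 at t = 4, so at least 7 crossings are needed.
The safety rule pushes this higher. Following every safe sequence of crossings, the most of the 8 that can be at the north bank as the raft arrives there on crossing 7 is 7 — never all 8.
So no plan with fewer than 9 crossings exists, and this one achieves 9:
1. captain Red and crew Red cross → the north bank.
2. captain Red crosses ← the south bank.
3. captain Blue, captain Red, and crew Blue cross → the north bank.
4. captain Red and crew Red cross ← the south bank.
5. captain Gold, captain Green, and captain Red cross → the north bank.
6. crew Blue crosses ← the south bank.
7. crew Blue and crew Red cross → the north bank.
8. crew Red crosses ← the south bank.
9. crew Gold, crew Green, and crew Red cross → the north bank.

9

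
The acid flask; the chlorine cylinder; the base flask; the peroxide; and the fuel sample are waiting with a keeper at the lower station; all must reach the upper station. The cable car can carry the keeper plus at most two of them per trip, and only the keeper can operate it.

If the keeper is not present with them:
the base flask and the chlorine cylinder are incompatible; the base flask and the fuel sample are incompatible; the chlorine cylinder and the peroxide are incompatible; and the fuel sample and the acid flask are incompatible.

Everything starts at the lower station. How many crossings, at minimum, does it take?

7

Counting alone: the keeper can take at most 2 across per trip to the upper station, so moving all 5 needs at least 3 loaded trips out, with a return between consecutive ones — at least 5 crossings.
The safety rule pushes this higher. Following every safe sequence of crossings, the most of the 5 that can be at the upper station as the cable car arrives there on crossing 5 is 4 — never all 5.
So no plan with fewer than 7 crossings exists, and this one achieves 7:
1. Keeper goes to the upper station with the chlorine cylinder and the fuel sample.  [the lower station: the acid flask, the base flask, the peroxide | the upper station: the chlorine cylinder, the fuel sample]
2. Keeper goes back to the lower station alone.  [the lower station: the acid flask, the base flask, the peroxide | the upper station: the chlorine cylinder, the fuel sample]
3. Keeper goes to the upper station with the acid flask.  [the lower station: the base flask, the peroxide | the upper station: the acid flask, the chlorine cylinder, the fuel sample]
4. Keeper goes back to the lower station with the fuel sample.  [the lower station: the base flask, the fuel sample, the peroxide | the upper station: the acid flask, the chlorine cylinder]
5. Keeper goes to the upper station with the base flask and the peroxide.  [the lower station: the fuel sample | the upper station: the acid flask, the base flask, the chlorine cylinder, the peroxide]
6. Keeper goes back to the lower station with the chlorine cylinder.  [the lower station: the chlorine cylinder, the fuel sample | the upper station: the acid flask, the base flask, the peroxide]
7. Keeper goes to the upper station with the chlorine cylinder and the fuel sample.  [the lower station: — | the upper station: the acid flask, the base flask, the chlorine cylinder, the fuel sample, the peroxide]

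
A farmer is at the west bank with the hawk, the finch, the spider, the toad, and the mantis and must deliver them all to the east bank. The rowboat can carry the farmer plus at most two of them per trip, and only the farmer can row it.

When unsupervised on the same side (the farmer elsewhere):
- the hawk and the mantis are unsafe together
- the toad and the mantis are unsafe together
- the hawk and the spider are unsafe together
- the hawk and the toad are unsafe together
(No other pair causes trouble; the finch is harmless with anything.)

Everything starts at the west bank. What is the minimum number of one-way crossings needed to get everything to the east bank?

Counting alone: the farmer can take at most 2 across per trip to the east bank, so moving all 5 needs at least 3 loaded trips out, with a return between consecutive ones — at least 5 crossings.
The safety rule pushes this higher. Following every safe sequence of crossings, the most of the 5 that can be at the east bank as the rowboat arrives there on crossing 5 is 4 — never all 5.
So no plan with fewer than 7 crossings exists, and this one achieves 7:
1. Farmer goes to the east bank with the hawk and the toad.
2. Farmer goes back to the west bank with the hawk.
3. Farmer goes to the east bank with the finch and the hawk.
4. Farmer goes back to the west bank with the hawk.
5. Farmer goes to the east bank with the hawk and the spider.
6. Farmer goes back to the west bank with the hawk.
7. Farmer goes to the east bank with the hawk and the mantis.

7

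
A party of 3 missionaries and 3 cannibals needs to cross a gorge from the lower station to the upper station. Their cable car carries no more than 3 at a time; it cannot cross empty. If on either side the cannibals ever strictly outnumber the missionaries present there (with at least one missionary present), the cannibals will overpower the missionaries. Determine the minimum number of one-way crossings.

Counting alone: each trip to the upper station takes at most 3 across and each return brings at least 1 back, so after t trips out (and t−1 returns) at most 3t − (t−1) of the 6 are across; that first reaches 6 at t = 3, so at least 5 crossings are needed.
The plan below uses exactly 5 crossings, so it is optimal:
1. 2 cannibals → the upper station.  (the lower station: 3M 1C; the upper station: 0M 2C)
2. 1 cannibal ← the lower station.  (the lower station: 3M 2C; the upper station: 0M 1C)
3. 3 missionaries → the upper station.  (the lower station: 0M 2C; the upper station: 3M 1C)
4. 1 cannibal ← the lower station.  (the lower station: 0M 3C; the upper station: 3M 0C)
5. 3 cannibals → the upper station.  (the lower station: 0M 0C; the upper station: 3M 3C)

5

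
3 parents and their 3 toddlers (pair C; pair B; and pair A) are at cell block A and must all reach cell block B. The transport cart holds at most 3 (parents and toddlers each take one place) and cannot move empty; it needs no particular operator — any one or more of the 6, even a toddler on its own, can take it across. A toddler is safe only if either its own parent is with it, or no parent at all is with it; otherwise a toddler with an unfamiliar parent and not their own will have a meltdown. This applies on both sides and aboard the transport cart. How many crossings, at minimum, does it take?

Counting alone: each trip to cell block B takes at most 3 across and each return brings at least 1 back, so after t trips out (and t−1 returns) at most 3t − (t−1) of the 6 are across; that first reaches 6 at t = 3, so at least 5 crossings are needed.
The plan below uses exactly 5 crossings, so it is optimal:
1. parent C and toddler C cross → cell block B.
2. parent C crosses ← cell block A.
3. parent A, parent B, and parent C cross → cell block B.
4. toddler C crosses ← cell block A.
5. toddler A, toddler B, and toddler C cross → cell block B.

5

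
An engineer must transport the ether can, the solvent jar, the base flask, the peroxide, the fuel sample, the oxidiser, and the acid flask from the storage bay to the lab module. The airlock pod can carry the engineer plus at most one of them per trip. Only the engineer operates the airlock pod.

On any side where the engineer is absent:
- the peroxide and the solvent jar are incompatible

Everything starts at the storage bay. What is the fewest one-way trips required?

Counting alone: the engineer can take at most 1 across per trip to the lab module, so moving all 7 needs at least 7 loaded trips out, with a return between consecutive ones — at least 13 crossings.
The plan below uses exactly 13 crossings, so it is optimal:
1. Engineer goes to the lab module with the solvent jar.  [the storage bay: the acid flask, the base flask, the ether can, the fuel sample, the oxidiser, the peroxide | the lab module: the solvent jar]
2. Engineer goes back to the storage bay alone.  [the storage bay: the acid flask, the base flask, the ether can, the fuel sample, the oxidiser, the peroxide | the lab module: the solvent jar]
3. Engineer goes to the lab module with the ether can.  [the storage bay: the acid flask, the base flask, the fuel sample, the oxidiser, the peroxide | the lab module: the ether can, the solvent jar]
4. Engineer goes back to the storage bay alone.  [the storage bay: the acid flask, the base flask, the fuel sample, the oxidiser, the peroxide | the lab module: the ether can, the solvent jar]
5. Engineer goes to the lab module with the base flask.  [the storage bay: the acid flask, the fuel sample, the oxidiser, the peroxide | the lab module: the base flask, the ether can, the solvent jar]
6. Engineer goes back to the storage bay alone.  [the storage bay: the acid flask, the fuel sample, the oxidiser, the peroxide | the lab module: the base flask, the ether can, the solvent jar]
7. Engineer goes to the lab module with the fuel sample.  [the storage bay: the acid flask, the oxidiser, the peroxide | the lab module: the base flask, the ether can, the fuel sample, the solvent jar]
8. Engineer goes back to the storage bay alone.  [the storage bay: the acid flask, the oxidiser, the peroxide | the lab module: the base flask, the ether can, the fuel sample, the solvent jar]
9. Engineer goes to the lab module with the oxidiser.  [the storage bay: the acid flask, the peroxide | the lab module: the base flask, the ether can, the fuel sample, the oxidiser, the solvent jar]
10. Engineer goes back to the storage bay alone.  [the storage bay: the acid flask, the peroxide | the lab module: the base flask, the ether can, the fuel sample, the oxidiser, the solvent jar]
11. Engineer goes to the lab module with the acid flask.  [the storage bay: the peroxide | the lab module: the acid flask, the base flask, the ether can, the fuel sample, the oxidiser, the solvent jar]
12. Engineer goes back to the storage bay alone.  [the storage bay: the peroxide | the lab module: the acid flask, the base flask, the ether can, the fuel sample, the oxidiser, the solvent jar]
13. Engineer goes to the lab module with the peroxide.  [the storage bay: — | the lab module: the acid flask, the base flask, the ether can, the fuel sample, the oxidiser, the peroxide, the solvent jar]

13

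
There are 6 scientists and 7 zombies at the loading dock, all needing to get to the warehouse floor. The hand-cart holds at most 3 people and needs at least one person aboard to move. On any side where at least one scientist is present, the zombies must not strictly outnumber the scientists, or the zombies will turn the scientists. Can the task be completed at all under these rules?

No

The zombies already outnumber the scientists at the loading dock before anyone moves, so the starting position itself is disallowed.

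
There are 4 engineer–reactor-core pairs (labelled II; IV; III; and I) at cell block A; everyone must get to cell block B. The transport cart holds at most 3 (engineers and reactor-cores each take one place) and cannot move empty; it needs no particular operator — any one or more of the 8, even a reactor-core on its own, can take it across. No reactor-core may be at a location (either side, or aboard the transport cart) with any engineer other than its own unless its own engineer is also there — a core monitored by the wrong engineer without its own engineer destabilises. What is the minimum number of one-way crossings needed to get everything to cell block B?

Counting alone: each trip to cell block B takes at most 3 across and each return brings at least 1 back, so after t trips out (and t−1 returns) at most 3t − (t−1) of the 8 are across; that first reaches 8 at t = 4, so at least 7 crossings are needed.
The safety rule pushes this higher. Following every safe sequence of crossings, the most of the 8 that can be at cell block B as the transport cart arrives there on crossing 7 is 7 — never all 8.
So no plan with fewer than 9 crossings exists, and this one achieves 9:
1. engineer II and reactor-core II cross → cell block B.
2. engineer II crosses ← cell block A.
3. engineer II, engineer IV, and reactor-core IV cross → cell block B.
4. engineer II and reactor-core II cross ← cell block A.
5. engineer I, engineer II, and engineer III cross → cell block B.
6. reactor-core IV crosses ← cell block A.
7. reactor-core II and reactor-core IV cross → cell block B.
8. reactor-core II crosses ← cell block A.
9. reactor-core I, reactor-core II, and reactor-core III cross → cell block B.

9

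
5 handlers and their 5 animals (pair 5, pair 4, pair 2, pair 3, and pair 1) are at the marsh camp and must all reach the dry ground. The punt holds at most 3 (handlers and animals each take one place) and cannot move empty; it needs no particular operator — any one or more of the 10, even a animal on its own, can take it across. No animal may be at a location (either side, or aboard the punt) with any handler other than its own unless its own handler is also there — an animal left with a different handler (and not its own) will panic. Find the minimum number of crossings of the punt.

Counting alone: each trip to the dry ground takes at most 3 across and each return brings at least 1 back, so after t trips out (and t−1 returns) at most 3t − (t−1) of the 10 are across; that first reaches 10 at t = 5, so at least 9 crossings are needed.
The safety rule pushes this higher. Following every safe sequence of crossings, the most of the 10 that can be at the dry ground as the punt arrives there on crossing 9 is 9 — never all 10.
So no plan with fewer than 11 crossings exists, and this one achieves 11:
1. animal 5 and handler 5 cross → the dry ground.
2. handler 5 crosses ← the marsh camp.
3. animal 2, animal 3, and animal 4 cross → the dry ground.
4. animal 5 crosses ← the marsh camp.
5. handler 2, handler 3, and handler 4 cross → the dry ground.
6. animal 4 and handler 4 cross ← the marsh camp.
7. handler 1, handler 4, and handler 5 cross → the dry ground.
8. animal 2 crosses ← the marsh camp.
9. animal 4 and animal 5 cross → the dry ground.
10. animal 5 crosses ← the marsh camp.
11. animal 1, animal 2, and animal 5 cross → the dry ground.

11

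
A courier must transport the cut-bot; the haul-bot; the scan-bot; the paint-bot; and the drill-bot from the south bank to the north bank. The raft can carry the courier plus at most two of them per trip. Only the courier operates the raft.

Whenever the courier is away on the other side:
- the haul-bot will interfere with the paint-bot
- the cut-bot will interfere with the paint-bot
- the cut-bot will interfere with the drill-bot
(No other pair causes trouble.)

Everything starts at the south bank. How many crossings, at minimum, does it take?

5

Counting alone: the courier can take at most 2 across per trip to the north bank, so moving all 5 needs at least 3 loaded trips out, with a return between consecutive ones — at least 5 crossings.
The plan below uses exactly 5 crossings, so it is optimal:
1. Courier goes to the north bank with the cut-bot and the haul-bot.
2. Courier goes back to the south bank alone.
3. Courier goes to the north bank with the scan-bot.
4. Courier goes back to the south bank alone.
5. Courier goes to the north bank with the drill-bot and the paint-bot.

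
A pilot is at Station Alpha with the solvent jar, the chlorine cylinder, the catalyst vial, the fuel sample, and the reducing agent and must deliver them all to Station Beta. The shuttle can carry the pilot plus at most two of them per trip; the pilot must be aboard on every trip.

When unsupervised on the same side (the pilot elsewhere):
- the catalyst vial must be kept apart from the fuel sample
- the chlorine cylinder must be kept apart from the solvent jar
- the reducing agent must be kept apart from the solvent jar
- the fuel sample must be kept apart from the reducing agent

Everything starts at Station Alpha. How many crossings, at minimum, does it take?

Counting alone: the pilot can take at most 2 across per trip to Station Beta, so moving all 5 needs at least 3 loaded trips out, with a return between consecutive ones — at least 5 crossings.
The safety rule pushes this higher. Following every safe sequence of crossings, the most of the 5 that can be at Station Beta as the shuttle arrives there on crossing 5 is 4 — never all 5.
So no plan with fewer than 7 crossings exists, and this one achieves 7:
1. Pilot goes to Station Beta with the fuel sample and the solvent jar.  [Station Alpha: the catalyst vial, the chlorine cylinder, the reducing agent | Station Beta: the fuel sample, the solvent jar]
2. Pilot goes back to Station Alpha alone.  [Station Alpha: the catalyst vial, the chlorine cylinder, the reducing agent | Station Beta: the fuel sample, the solvent jar]
3. Pilot goes to Station Beta with the chlorine cylinder.  [Station Alpha: the catalyst vial, the reducing agent | Station Beta: the chlorine cylinder, the fuel sample, the solvent jar]
4. Pilot goes back to Station Alpha with the solvent jar.  [Station Alpha: the catalyst vial, the reducing agent, the solvent jar | Station Beta: the chlorine cylinder, the fuel sample]
5. Pilot goes to Station Beta with the catalyst vial and the reducing agent.  [Station Alpha: the solvent jar | Station Beta: the catalyst vial, the chlorine cylinder, the fuel sample, the reducing agent]
6. Pilot goes back to Station Alpha with the fuel sample.  [Station Alpha: the fuel sample, the solvent jar | Station Beta: the catalyst vial, the chlorine cylinder, the reducing agent]
7. Pilot goes to Station Beta with the fuel sample and the solvent jar.  [Station Alpha: — | Station Beta: the catalyst vial, the chlorine cylinder, the fuel sample, the reducing agent, the solvent jar]

7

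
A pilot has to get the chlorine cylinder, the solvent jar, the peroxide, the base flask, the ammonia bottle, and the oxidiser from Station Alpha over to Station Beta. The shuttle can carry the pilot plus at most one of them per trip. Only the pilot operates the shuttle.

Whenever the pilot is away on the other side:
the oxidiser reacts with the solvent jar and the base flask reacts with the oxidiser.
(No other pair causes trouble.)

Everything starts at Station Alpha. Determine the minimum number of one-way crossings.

13

Counting alone: the pilot can take at most 1 across per trip to Station Beta, so moving all 6 needs at least 6 loaded trips out, with a return between consecutive ones — at least 11 crossings.
The safety rule pushes this higher. Following every safe sequence of crossings, the most of the 6 that can be at Station Beta as the shuttle arrives there on crossing 11 is 5 — never all 6.
So no plan with fewer than 13 crossings exists, and this one achieves 13:
1. Pilot goes to Station Beta with the oxidiser.  [Station Alpha: the ammonia bottle, the base flask, the chlorine cylinder, the peroxide, the solvent jar | Station Beta: the oxidiser]
2. Pilot goes back to Station Alpha alone.  [Station Alpha: the ammonia bottle, the base flask, the chlorine cylinder, the peroxide, the solvent jar | Station Beta: the oxidiser]
3. Pilot goes to Station Beta with the chlorine cylinder.  [Station Alpha: the ammonia bottle, the base flask, the peroxide, the solvent jar | Station Beta: the chlorine cylinder, the oxidiser]
4. Pilot goes back to Station Alpha alone.  [Station Alpha: the ammonia bottle, the base flask, the peroxide, the solvent jar | Station Beta: the chlorine cylinder, the oxidiser]
5. Pilot goes to Station Beta with the solvent jar.  [Station Alpha: the ammonia bottle, the base flask, the peroxide | Station Beta: the chlorine cylinder, the oxidiser, the solvent jar]
6. Pilot goes back to Station Alpha with the oxidiser.  [Station Alpha: the ammonia bottle, the base flask, the oxidiser, the peroxide | Station Beta: the chlorine cylinder, the solvent jar]
7. Pilot goes to Station Beta with the base flask.  [Station Alpha: the ammonia bottle, the oxidiser, the peroxide | Station Beta: the base flask, the chlorine cylinder, the solvent jar]
8. Pilot goes back to Station Alpha alone.  [Station Alpha: the ammonia bottle, the oxidiser, the peroxide | Station Beta: the base flask, the chlorine cylinder, the solvent jar]
9. Pilot goes to Station Beta with the peroxide.  [Station Alpha: the ammonia bottle, the oxidiser | Station Beta: the base flask, the chlorine cylinder, the peroxide, the solvent jar]
10. Pilot goes back to Station Alpha alone.  [Station Alpha: the ammonia bottle, the oxidiser | Station Beta: the base flask, the chlorine cylinder, the peroxide, the solvent jar]
11. Pilot goes to Station Beta with the ammonia bottle.  [Station Alpha: the oxidiser | Station Beta: the ammonia bottle, the base flask, the chlorine cylinder, the peroxide, the solvent jar]
12. Pilot goes back to Station Alpha alone.  [Station Alpha: the oxidiser | Station Beta: the ammonia bottle, the base flask, the chlorine cylinder, the peroxide, the solvent jar]
13. Pilot goes to Station Beta with the oxidiser.  [Station Alpha: — | Station Beta: the ammonia bottle, the base flask, the chlorine cylinder, the oxidiser, the peroxide, the solvent jar]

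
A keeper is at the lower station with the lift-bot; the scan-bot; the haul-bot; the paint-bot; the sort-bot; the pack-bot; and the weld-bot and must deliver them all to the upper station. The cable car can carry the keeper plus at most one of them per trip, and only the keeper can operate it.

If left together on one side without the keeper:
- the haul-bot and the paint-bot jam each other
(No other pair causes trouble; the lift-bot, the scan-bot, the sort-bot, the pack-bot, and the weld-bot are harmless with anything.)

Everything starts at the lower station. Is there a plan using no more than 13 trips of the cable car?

Yes

Yes — this plan uses 13 crossings (≤ 13):
1. Keeper goes to the upper station with the haul-bot.
2. Keeper goes back to the lower station alone.
3. Keeper goes to the upper station with the lift-bot.
4. Keeper goes back to the lower station alone.
5. Keeper goes to the upper station with the scan-bot.
6. Keeper goes back to the lower station alone.
7. Keeper goes to the upper station with the sort-bot.
8. Keeper goes back to the lower station alone.
9. Keeper goes to the upper station with the pack-bot.
10. Keeper goes back to the lower station alone.
11. Keeper goes to the upper station with the weld-bot.
12. Keeper goes back to the lower station alone.
13. Keeper goes to the upper station with the paint-bot.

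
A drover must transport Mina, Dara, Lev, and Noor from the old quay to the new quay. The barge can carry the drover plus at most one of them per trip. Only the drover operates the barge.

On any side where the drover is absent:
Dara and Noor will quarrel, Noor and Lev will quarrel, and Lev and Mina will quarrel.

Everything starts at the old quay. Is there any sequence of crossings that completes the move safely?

Whatever the first load, the items left behind include a forbidden pair without the drover. No opening move is safe, so no plan exists.

No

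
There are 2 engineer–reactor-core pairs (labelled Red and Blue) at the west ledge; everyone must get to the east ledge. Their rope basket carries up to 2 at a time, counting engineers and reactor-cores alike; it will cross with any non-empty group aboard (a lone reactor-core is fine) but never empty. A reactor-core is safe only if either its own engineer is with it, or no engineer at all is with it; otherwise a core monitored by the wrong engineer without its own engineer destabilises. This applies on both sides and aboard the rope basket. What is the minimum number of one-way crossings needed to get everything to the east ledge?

5

Counting alone: each trip to the east ledge takes at most 2 across and each return brings at least 1 back, so after t trips out (and t−1 returns) at most 2t − (t−1) of the 4 are across; that first reaches 4 at t = 3, so at least 5 crossings are needed.
The plan below uses exactly 5 crossings, so it is optimal:
1. engineer Red and reactor-core Red cross → the east ledge.
2. engineer Red crosses ← the west ledge.
3. engineer Blue and engineer Red cross → the east ledge.
4. engineer Blue crosses ← the west ledge.
5. engineer Blue and reactor-core Blue cross → the east ledge.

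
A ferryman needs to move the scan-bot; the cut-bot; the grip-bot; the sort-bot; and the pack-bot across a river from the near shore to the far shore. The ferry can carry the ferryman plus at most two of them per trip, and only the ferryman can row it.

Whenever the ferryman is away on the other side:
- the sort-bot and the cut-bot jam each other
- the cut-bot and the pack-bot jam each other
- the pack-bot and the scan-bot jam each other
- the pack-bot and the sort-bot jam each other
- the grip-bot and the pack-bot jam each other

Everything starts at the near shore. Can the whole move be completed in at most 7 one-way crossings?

Yes

Yes — this plan uses 7 crossings (≤ 7):
1. Ferryman goes to the far shore with the cut-bot and the pack-bot.  [the near shore: the grip-bot, the scan-bot, the sort-bot | the far shore: the cut-bot, the pack-bot]
2. Ferryman goes back to the near shore with the cut-bot.  [the near shore: the cut-bot, the grip-bot, the scan-bot, the sort-bot | the far shore: the pack-bot]
3. Ferryman goes to the far shore with the cut-bot and the scan-bot.  [the near shore: the grip-bot, the sort-bot | the far shore: the cut-bot, the pack-bot, the scan-bot]
4. Ferryman goes back to the near shore with the pack-bot.  [the near shore: the grip-bot, the pack-bot, the sort-bot | the far shore: the cut-bot, the scan-bot]
5. Ferryman goes to the far shore with the grip-bot and the sort-bot.  [the near shore: the pack-bot | the far shore: the cut-bot, the grip-bot, the scan-bot, the sort-bot]
6. Ferryman goes back to the near shore with the cut-bot.  [the near shore: the cut-bot, the pack-bot | the far shore: the grip-bot, the scan-bot, the sort-bot]
7. Ferryman goes to the far shore with the cut-bot and the pack-bot.  [the near shore: — | the far shore: the cut-bot, the grip-bot, the pack-bot, the scan-bot, the sort-bot]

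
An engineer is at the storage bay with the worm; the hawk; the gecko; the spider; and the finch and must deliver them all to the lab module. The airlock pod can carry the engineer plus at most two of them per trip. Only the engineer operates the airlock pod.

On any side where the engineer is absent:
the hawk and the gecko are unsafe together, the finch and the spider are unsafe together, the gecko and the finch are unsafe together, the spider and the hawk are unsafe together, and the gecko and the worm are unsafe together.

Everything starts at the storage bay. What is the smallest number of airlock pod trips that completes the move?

Counting alone: the engineer can take at most 2 across per trip to the lab module, so moving all 5 needs at least 3 loaded trips out, with a return between consecutive ones — at least 5 crossings.
The safety rule pushes this higher. Following every safe sequence of crossings, the most of the 5 that can be at the lab module as the airlock pod arrives there on crossing 5 is 4 — never all 5.
So no plan with fewer than 7 crossings exists, and this one achieves 7:
1. Engineer goes to the lab module with the gecko and the spider.  [the storage bay: the finch, the hawk, the worm | the lab module: the gecko, the spider]
2. Engineer goes back to the storage bay alone.  [the storage bay: the finch, the hawk, the worm | the lab module: the gecko, the spider]
3. Engineer goes to the lab module with the worm.  [the storage bay: the finch, the hawk | the lab module: the gecko, the spider, the worm]
4. Engineer goes back to the storage bay with the gecko.  [the storage bay: the finch, the gecko, the hawk | the lab module: the spider, the worm]
5. Engineer goes to the lab module with the finch and the hawk.  [the storage bay: the gecko | the lab module: the finch, the hawk, the spider, the worm]
6. Engineer goes back to the storage bay with the spider.  [the storage bay: the gecko, the spider | the lab module: the finch, the hawk, the worm]
7. Engineer goes to the lab module with the gecko and the spider.  [the storage bay: — | the lab module: the finch, the gecko, the hawk, the spider, the worm]

7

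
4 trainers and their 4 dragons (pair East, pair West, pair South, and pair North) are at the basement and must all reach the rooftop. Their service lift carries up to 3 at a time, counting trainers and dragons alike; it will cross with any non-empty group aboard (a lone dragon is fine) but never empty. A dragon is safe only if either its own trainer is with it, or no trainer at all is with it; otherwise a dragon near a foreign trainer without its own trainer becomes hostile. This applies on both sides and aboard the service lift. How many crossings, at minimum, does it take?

9

Counting alone: each trip to the rooftop takes at most 3 across and each return brings at least 1 back, so after t trips out (and t−1 returns) at most 3t − (t−1) of the 8 are across; that first reaches 8 at t = 4, so at least 7 crossings are needed.
The safety rule pushes this higher. Following every safe sequence of crossings, the most of the 8 that can be at the rooftop as the service lift arrives there on crossing 7 is 7 — never all 8.
So no plan with fewer than 9 crossings exists, and this one achieves 9:
1. dragon East and trainer East cross → the rooftop.
2. trainer East crosses ← the basement.
3. dragon West, trainer East, and trainer West cross → the rooftop.
4. dragon East and trainer East cross ← the basement.
5. trainer East, trainer North, and trainer South cross → the rooftop.
6. dragon West crosses ← the basement.
7. dragon East and dragon West cross → the rooftop.
8. dragon East crosses ← the basement.
9. dragon East, dragon North, and dragon South cross → the rooftop.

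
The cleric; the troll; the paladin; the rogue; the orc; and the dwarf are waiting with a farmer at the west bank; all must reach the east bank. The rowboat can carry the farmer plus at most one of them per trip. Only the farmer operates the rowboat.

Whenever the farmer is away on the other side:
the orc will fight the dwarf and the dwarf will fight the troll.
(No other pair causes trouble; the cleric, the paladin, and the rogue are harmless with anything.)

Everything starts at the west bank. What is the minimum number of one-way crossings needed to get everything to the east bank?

13

Counting alone: the farmer can take at most 1 across per trip to the east bank, so moving all 6 needs at least 6 loaded trips out, with a return between consecutive ones — at least 11 crossings.
The safety rule pushes this higher. Following every safe sequence of crossings, the most of the 6 that can be at the east bank as the rowboat arrives there on crossing 11 is 5 — never all 6.
So no plan with fewer than 13 crossings exists, and this one achieves 13:
1. Farmer goes to the east bank with the dwarf.
2. Farmer goes back to the west bank alone.
3. Farmer goes to the east bank with the cleric.
4. Farmer goes back to the west bank alone.
5. Farmer goes to the east bank with the troll.
6. Farmer goes back to the west bank with the dwarf.
7. Farmer goes to the east bank with the orc.
8. Farmer goes back to the west bank alone.
9. Farmer goes to the east bank with the paladin.
10. Farmer goes back to the west bank alone.
11. Farmer goes to the east bank with the rogue.
12. Farmer goes back to the west bank alone.
13. Farmer goes to the east bank with the dwarf.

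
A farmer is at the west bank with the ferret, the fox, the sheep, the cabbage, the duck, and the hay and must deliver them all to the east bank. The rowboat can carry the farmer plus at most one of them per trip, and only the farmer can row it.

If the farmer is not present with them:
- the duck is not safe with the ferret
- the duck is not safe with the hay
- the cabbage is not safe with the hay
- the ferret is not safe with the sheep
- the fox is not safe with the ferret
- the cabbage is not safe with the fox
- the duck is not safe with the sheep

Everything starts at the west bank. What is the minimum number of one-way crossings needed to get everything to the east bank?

impossible

Whatever the first load, the items left behind include a forbidden pair without the farmer. No opening move is safe, so no plan exists.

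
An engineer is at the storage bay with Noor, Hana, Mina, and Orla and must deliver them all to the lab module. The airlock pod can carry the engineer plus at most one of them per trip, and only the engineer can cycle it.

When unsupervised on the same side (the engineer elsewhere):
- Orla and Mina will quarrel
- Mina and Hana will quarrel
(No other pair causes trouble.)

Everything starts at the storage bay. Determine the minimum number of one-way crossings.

Counting alone: the engineer can take at most 1 across per trip to the lab module, so moving all 4 needs at least 4 loaded trips out, with a return between consecutive ones — at least 7 crossings.
The safety rule pushes this higher. Following every safe sequence of crossings, the most of the 4 that can be at the lab module as the airlock pod arrives there on crossing 7 is 3 — never all 4.
So no plan with fewer than 9 crossings exists, and this one achieves 9:
1. Engineer goes to the lab module with Mina.
2. Engineer goes back to the storage bay alone.
3. Engineer goes to the lab module with Noor.
4. Engineer goes back to the storage bay alone.
5. Engineer goes to the lab module with Hana.
6. Engineer goes back to the storage bay with Mina.
7. Engineer goes to the lab module with Orla.
8. Engineer goes back to the storage bay alone.
9. Engineer goes to the lab module with Mina.

9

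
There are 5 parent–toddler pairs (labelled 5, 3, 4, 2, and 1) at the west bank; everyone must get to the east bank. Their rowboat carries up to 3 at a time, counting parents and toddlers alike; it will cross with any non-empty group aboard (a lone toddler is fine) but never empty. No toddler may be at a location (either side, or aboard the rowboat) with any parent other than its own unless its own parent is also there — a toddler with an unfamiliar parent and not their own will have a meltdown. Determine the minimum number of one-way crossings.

Counting alone: each trip to the east bank takes at most 3 across and each return brings at least 1 back, so after t trips out (and t−1 returns) at most 3t − (t−1) of the 10 are across; that first reaches 10 at t = 5, so at least 9 crossings are needed.
The safety rule pushes this higher. Following every safe sequence of crossings, the most of the 10 that can be at the east bank as the rowboat arrives there on crossing 9 is 9 — never all 10.
So no plan with fewer than 11 crossings exists, and this one achieves 11:
1. parent 5 and toddler 5 cross → the east bank.
2. parent 5 crosses ← the west bank.
3. toddler 2, toddler 3, and toddler 4 cross → the east bank.
4. toddler 5 crosses ← the west bank.
5. parent 2, parent 3, and parent 4 cross → the east bank.
6. parent 3 and toddler 3 cross ← the west bank.
7. parent 1, parent 3, and parent 5 cross → the east bank.
8. toddler 4 crosses ← the west bank.
9. toddler 3 and toddler 5 cross → the east bank.
10. toddler 5 crosses ← the west bank.
11. toddler 1, toddler 4, and toddler 5 cross → the east bank.

11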